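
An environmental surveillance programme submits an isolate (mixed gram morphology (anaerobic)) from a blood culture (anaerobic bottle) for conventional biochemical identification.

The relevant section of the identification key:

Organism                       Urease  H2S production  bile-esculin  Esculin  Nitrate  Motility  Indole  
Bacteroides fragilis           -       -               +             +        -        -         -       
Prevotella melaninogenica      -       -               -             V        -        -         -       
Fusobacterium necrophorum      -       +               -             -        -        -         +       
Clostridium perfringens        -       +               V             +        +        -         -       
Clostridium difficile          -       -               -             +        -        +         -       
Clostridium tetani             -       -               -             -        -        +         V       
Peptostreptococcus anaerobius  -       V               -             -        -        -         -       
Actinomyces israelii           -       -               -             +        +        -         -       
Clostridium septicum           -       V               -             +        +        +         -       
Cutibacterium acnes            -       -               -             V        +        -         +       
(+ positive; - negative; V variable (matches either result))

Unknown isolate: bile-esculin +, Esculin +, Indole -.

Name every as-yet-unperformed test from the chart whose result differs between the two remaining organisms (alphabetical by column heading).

H2S production, Nitrate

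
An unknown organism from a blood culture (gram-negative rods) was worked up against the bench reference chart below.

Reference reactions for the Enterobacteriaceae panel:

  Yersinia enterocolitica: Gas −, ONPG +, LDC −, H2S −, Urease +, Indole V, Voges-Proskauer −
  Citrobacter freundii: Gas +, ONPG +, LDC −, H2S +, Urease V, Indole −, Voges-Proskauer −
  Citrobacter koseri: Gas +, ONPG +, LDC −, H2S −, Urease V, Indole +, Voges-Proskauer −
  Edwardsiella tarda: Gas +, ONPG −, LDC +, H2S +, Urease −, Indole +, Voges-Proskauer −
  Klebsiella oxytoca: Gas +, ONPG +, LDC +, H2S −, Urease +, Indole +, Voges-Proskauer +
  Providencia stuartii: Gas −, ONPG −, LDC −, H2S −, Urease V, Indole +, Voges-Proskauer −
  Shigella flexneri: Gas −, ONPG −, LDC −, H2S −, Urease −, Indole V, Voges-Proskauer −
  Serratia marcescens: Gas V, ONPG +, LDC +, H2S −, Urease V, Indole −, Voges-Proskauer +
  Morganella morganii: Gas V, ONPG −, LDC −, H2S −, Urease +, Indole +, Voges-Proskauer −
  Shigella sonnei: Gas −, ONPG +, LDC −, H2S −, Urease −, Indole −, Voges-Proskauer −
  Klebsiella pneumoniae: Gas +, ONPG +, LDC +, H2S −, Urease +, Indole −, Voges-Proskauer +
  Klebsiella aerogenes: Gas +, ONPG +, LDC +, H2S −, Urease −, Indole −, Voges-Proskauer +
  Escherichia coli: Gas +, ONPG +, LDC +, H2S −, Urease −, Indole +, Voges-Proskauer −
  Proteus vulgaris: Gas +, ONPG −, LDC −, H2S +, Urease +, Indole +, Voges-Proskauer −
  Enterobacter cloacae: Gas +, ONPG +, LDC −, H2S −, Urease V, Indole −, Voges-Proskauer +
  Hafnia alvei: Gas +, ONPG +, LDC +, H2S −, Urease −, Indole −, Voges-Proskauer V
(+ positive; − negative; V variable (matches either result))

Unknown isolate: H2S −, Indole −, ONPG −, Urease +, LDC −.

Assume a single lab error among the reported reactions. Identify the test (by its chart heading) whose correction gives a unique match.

Urease

As reported, no row in the chart matches all 5 reactions.
Reversing Urease (to −) → unique match: Shigella flexneri.
Reversing ONPG → 2 organisms match (not unique).
Reversing Indole → 2 organisms match (not unique).
Reversing LDC → still no organism matches.
Reversing H2S → still no organism matches.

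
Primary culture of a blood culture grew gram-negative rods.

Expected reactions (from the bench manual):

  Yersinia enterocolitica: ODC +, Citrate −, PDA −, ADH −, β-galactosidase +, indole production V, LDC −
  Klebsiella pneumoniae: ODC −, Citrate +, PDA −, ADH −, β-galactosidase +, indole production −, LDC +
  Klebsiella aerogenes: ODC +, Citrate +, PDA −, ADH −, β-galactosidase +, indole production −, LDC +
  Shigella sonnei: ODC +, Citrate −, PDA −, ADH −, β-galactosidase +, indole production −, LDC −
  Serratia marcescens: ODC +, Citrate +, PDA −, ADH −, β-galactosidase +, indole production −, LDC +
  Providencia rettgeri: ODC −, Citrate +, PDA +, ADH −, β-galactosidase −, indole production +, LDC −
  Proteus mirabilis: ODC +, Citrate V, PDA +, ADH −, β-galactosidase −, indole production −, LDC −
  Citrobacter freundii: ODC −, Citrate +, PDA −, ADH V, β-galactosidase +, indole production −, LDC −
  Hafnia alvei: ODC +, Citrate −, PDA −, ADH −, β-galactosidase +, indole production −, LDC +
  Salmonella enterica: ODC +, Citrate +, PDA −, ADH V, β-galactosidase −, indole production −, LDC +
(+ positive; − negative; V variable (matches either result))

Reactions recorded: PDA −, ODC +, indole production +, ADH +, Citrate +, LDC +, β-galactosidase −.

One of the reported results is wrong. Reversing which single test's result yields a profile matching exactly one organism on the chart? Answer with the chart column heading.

As reported, no row in the chart matches all 7 reactions.
Reversing β-galactosidase → still no organism matches.
Reversing PDA → still no organism matches.
Reversing Citrate → still no organism matches.
Reversing ADH → still no organism matches.
Reversing indole production (to −) → unique match: Salmonella enterica.
Reversing LDC → still no organism matches.
Reversing ODC → still no organism matches.

indole production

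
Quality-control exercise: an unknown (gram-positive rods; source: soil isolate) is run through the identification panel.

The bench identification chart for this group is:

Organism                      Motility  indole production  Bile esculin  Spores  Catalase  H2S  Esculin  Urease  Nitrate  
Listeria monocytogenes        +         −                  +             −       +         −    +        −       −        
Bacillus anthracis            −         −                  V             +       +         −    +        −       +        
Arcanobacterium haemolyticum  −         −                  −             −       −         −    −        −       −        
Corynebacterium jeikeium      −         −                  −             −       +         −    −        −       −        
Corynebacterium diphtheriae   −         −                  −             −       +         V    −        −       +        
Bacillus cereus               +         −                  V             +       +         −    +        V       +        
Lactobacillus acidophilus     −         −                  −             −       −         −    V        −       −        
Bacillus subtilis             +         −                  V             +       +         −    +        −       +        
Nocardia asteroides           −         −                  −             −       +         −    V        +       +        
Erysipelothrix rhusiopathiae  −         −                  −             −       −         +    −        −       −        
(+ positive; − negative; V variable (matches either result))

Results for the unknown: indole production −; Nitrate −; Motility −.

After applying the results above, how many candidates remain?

4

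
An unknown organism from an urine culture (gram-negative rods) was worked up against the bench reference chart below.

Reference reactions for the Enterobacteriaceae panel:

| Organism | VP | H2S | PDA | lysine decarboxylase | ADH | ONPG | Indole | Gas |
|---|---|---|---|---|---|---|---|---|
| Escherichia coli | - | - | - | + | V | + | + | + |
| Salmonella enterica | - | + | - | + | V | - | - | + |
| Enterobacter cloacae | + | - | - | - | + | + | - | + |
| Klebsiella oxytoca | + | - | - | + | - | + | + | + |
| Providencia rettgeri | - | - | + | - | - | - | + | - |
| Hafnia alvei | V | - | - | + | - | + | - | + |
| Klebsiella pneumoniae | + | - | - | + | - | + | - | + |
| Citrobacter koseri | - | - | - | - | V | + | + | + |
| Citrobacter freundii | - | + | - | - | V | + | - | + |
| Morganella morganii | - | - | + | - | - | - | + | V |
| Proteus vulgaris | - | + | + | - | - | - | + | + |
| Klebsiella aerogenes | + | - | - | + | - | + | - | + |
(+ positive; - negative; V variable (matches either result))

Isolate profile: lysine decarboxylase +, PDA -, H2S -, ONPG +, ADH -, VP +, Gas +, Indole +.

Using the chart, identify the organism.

Klebsiella oxytoca

Gas +: excludes Providencia rettgeri — 11 left.
lysine decarboxylase +: excludes 5 organisms — 6 left.
ADH -: all 6 remaining candidates are consistent.
PDA -: all 6 remaining candidates are consistent.
VP +: excludes Escherichia coli, Salmonella enterica — 4 left.
H2S -: all 4 remaining candidates are consistent.
ONPG +: all 4 remaining candidates are consistent.
Indole +: excludes Hafnia alvei, Klebsiella pneumoniae, Klebsiella aerogenes — 1 left.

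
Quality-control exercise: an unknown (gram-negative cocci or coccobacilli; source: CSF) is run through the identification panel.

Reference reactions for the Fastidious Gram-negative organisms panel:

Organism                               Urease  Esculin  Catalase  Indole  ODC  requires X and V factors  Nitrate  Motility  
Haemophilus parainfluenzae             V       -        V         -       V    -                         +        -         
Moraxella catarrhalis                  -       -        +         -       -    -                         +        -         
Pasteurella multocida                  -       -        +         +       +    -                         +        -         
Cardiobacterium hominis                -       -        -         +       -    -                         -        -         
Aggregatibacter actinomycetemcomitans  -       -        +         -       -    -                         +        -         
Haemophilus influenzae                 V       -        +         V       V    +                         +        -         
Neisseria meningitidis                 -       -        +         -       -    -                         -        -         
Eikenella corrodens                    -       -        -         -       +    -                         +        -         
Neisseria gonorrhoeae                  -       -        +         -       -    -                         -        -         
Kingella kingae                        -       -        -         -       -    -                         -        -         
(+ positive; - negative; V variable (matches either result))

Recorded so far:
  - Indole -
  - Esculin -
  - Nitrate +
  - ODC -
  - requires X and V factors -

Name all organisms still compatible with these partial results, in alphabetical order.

Esculin -: all 10 remaining candidates are consistent.
Indole -: excludes Pasteurella multocida, Cardiobacterium hominis — 8 left.
requires X and V factors -: excludes Haemophilus influenzae — 7 left.
ODC -: excludes Eikenella corrodens — 6 left.
Nitrate +: excludes Neisseria meningitidis, Neisseria gonorrhoeae, Kingella kingae — 3 left.

Aggregatibacter actinomycetemcomitans, Haemophilus parainfluenzae, Moraxella catarrhalis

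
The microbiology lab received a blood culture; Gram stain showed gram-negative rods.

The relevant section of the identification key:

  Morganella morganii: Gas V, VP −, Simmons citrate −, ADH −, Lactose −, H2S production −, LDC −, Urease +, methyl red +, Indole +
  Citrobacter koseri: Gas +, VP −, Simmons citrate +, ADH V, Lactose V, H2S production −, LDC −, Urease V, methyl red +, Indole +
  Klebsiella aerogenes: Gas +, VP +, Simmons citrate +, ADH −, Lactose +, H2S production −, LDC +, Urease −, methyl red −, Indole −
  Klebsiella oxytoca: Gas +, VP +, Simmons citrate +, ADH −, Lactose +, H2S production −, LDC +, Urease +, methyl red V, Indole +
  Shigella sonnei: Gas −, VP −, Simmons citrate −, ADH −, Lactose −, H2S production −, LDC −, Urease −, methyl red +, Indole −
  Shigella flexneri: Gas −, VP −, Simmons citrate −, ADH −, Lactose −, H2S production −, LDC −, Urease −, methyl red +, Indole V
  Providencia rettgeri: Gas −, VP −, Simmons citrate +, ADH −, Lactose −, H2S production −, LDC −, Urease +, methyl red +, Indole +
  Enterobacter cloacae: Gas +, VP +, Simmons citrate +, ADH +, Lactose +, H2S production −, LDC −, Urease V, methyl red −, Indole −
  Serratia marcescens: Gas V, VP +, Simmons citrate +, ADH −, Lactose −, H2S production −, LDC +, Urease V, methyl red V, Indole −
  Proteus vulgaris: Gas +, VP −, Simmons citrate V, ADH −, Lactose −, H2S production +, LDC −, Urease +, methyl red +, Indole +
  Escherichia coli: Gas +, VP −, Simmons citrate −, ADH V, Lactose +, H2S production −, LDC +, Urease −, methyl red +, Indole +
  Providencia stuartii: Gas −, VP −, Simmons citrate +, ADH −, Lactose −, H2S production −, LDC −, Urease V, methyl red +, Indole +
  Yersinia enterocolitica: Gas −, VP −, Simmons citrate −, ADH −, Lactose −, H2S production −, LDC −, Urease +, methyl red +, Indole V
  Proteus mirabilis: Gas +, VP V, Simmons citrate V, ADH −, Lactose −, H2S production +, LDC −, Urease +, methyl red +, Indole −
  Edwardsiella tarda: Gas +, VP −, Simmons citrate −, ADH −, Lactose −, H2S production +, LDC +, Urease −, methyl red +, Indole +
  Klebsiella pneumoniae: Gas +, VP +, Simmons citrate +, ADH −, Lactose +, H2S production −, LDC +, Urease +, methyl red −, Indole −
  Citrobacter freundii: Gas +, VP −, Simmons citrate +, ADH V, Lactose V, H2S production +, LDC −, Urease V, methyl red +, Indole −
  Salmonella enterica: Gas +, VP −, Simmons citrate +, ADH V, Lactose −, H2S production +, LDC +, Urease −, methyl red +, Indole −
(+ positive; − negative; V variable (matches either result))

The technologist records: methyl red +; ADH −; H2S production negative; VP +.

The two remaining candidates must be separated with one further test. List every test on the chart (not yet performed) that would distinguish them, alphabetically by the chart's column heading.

VP +: excludes 12 organisms — 6 left.
ADH −: excludes Enterobacter cloacae — 5 left.
methyl red +: excludes Klebsiella aerogenes, Klebsiella pneumoniae — 3 left.
H2S production −: excludes Proteus mirabilis — 2 left.
Two candidates remain: Klebsiella oxytoca and Serratia marcescens.
  Gas: + vs V — variable for at least one, does not separate.
  Simmons citrate: + vs + — same for both, does not separate.
  Lactose: Klebsiella oxytoca +, Serratia marcescens − — discriminates.
  LDC: + vs + — same for both, does not separate.
  Urease: + vs V — variable for at least one, does not separate.
  Indole: Klebsiella oxytoca +, Serratia marcescens − — discriminates.

Indole, Lactose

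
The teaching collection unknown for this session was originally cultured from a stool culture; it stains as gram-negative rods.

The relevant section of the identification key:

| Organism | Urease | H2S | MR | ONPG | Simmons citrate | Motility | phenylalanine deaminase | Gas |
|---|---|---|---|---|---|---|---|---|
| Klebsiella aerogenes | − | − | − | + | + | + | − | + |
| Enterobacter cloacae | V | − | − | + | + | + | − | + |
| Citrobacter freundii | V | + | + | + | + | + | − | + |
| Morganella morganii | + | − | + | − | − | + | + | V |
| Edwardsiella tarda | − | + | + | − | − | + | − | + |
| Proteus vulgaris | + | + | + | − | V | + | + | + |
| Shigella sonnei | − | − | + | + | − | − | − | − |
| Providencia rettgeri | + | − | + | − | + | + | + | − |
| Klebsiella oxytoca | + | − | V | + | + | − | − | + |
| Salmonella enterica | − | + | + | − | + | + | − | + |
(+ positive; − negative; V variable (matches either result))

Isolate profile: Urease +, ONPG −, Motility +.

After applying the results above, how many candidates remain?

3

ONPG −: excludes 5 organisms — 5 left.
Urease +: excludes Edwardsiella tarda, Salmonella enterica — 3 left.
Motility +: all 3 remaining candidates are consistent.
Still consistent: Morganella morganii, Proteus vulgaris, Providencia rettgeri.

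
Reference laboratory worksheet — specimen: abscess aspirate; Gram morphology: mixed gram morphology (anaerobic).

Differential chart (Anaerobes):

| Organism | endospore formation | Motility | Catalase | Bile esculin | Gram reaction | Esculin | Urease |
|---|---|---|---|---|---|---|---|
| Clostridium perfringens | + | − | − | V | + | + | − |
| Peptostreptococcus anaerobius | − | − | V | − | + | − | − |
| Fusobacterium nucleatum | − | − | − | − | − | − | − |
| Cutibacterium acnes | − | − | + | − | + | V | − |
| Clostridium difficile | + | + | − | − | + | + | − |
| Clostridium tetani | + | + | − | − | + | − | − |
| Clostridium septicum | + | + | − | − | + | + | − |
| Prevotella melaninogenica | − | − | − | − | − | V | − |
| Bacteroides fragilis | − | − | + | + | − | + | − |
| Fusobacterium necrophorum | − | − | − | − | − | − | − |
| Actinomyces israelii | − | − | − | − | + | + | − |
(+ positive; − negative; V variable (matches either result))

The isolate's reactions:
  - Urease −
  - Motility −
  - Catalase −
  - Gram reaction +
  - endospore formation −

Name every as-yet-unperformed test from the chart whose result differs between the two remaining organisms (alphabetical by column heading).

Catalase −: excludes Cutibacterium acnes, Bacteroides fragilis — 9 left.
Gram reaction +: excludes Fusobacterium nucleatum, Prevotella melaninogenica, Fusobacterium necrophorum — 6 left.
Urease −: all 6 remaining candidates are consistent.
Motility −: excludes Clostridium difficile, Clostridium tetani, Clostridium septicum — 3 left.
endospore formation −: excludes Clostridium perfringens — 2 left.
Two candidates remain: Actinomyces israelii and Peptostreptococcus anaerobius.
  Bile esculin: − vs − — same for both, does not separate.
  Esculin: Actinomyces israelii +, Peptostreptococcus anaerobius − — discriminates.

Esculin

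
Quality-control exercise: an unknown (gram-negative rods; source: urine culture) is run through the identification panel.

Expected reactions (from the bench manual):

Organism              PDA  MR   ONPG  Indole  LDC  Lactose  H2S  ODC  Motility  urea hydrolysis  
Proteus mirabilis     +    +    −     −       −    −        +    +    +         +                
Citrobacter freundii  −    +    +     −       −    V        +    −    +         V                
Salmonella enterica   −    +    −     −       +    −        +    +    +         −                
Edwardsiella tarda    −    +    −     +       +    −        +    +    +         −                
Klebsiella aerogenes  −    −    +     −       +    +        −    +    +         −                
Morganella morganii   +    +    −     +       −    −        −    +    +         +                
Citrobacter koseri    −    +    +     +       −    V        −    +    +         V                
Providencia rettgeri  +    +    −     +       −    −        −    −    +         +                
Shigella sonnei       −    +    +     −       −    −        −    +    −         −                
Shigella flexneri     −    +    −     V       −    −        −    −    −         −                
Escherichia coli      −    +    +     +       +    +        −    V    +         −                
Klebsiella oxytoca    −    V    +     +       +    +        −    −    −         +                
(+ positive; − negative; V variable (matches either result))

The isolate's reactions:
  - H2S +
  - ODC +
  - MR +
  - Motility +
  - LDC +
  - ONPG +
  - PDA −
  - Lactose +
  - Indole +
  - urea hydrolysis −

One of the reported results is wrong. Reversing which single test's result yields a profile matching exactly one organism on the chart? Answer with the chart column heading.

As reported, no row in the chart matches all 10 reactions.
Reversing ODC → still no organism matches.
Reversing Lactose → still no organism matches.
Reversing MR → still no organism matches.
Reversing H2S (to −) → unique match: Escherichia coli.
Reversing Indole → still no organism matches.
Reversing Motility → still no organism matches.
Reversing ONPG → still no organism matches.
Reversing urea hydrolysis → still no organism matches.
Reversing PDA → still no organism matches.
Reversing LDC → still no organism matches.

H2S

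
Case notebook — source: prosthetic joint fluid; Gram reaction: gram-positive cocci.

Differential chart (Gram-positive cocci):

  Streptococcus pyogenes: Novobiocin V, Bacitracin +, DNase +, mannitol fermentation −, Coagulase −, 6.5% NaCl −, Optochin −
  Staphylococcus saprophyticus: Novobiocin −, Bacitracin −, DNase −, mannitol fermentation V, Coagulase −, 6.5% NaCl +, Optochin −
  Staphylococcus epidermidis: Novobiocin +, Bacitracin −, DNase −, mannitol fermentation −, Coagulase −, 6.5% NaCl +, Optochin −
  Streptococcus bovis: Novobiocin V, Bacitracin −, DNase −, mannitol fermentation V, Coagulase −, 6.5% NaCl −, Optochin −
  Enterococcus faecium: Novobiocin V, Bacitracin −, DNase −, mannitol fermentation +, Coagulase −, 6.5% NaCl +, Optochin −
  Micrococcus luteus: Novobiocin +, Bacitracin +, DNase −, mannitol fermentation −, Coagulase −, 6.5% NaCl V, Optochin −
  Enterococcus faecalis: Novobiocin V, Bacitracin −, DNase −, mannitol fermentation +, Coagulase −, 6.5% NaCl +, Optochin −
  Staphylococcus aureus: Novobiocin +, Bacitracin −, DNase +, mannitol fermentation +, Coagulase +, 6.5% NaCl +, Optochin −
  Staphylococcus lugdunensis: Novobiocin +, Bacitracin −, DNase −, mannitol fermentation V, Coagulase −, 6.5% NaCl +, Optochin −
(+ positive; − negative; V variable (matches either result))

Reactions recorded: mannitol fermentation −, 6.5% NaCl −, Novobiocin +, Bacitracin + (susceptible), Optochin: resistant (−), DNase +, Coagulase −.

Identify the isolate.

Optochin −: all 9 remaining candidates are consistent.
DNase +: excludes 7 organisms — 2 left.
Bacitracin +: excludes Staphylococcus aureus — 1 left.
6.5% NaCl −: the one remaining candidate is consistent.
Novobiocin +: the one remaining candidate is consistent.
mannitol fermentation −: the one remaining candidate is consistent.
Coagulase −: the one remaining candidate is consistent.

Streptococcus pyogenes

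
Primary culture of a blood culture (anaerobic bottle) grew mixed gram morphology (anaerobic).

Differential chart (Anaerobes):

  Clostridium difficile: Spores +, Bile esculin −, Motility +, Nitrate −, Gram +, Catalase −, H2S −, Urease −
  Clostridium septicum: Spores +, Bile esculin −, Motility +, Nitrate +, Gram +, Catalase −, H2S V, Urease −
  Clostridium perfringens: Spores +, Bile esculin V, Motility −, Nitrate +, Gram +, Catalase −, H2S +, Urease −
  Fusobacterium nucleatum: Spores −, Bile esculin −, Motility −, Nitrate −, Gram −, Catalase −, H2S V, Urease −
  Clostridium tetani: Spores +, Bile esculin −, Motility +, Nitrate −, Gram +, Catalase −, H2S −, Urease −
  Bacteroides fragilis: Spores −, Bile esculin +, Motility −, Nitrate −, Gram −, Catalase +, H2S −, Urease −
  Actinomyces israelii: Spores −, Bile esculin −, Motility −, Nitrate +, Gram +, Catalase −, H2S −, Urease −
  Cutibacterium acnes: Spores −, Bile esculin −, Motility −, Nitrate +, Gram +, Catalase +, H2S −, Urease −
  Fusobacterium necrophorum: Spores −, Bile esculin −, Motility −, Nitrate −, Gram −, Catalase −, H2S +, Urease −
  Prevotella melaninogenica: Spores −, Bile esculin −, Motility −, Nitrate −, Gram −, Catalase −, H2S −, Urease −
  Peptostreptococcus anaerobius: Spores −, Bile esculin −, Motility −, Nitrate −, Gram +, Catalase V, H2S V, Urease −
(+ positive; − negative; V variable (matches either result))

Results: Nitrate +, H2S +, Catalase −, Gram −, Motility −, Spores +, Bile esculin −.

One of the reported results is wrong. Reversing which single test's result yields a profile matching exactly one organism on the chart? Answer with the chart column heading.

Gram

As reported, no row in the chart matches all 7 reactions.
Reversing Motility → still no organism matches.
Reversing Catalase → still no organism matches.
Reversing Gram (to +) → unique match: Clostridium perfringens.
Reversing Spores → still no organism matches.
Reversing H2S → still no organism matches.
Reversing Bile esculin → still no organism matches.
Reversing Nitrate → still no organism matches.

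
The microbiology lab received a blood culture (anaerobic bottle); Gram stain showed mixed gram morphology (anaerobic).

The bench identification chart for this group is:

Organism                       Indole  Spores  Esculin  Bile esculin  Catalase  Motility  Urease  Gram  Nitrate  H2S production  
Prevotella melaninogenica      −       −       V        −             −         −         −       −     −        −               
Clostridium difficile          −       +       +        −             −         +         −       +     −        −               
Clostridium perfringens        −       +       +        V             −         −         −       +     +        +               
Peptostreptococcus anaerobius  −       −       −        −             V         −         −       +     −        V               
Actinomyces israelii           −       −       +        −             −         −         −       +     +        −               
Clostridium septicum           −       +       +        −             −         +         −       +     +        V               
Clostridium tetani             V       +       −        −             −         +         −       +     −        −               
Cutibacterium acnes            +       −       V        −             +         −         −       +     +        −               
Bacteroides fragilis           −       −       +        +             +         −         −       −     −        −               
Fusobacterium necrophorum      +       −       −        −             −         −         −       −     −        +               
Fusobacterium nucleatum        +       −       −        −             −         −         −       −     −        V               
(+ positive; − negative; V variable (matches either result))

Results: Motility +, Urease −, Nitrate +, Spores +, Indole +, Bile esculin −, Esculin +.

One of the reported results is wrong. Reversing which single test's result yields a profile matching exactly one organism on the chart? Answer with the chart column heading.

Indole

As reported, no row in the chart matches all 7 reactions.
Reversing Esculin → still no organism matches.
Reversing Bile esculin → still no organism matches.
Reversing Nitrate → still no organism matches.
Reversing Spores → still no organism matches.
Reversing Urease → still no organism matches.
Reversing Motility → still no organism matches.
Reversing Indole (to −) → unique match: Clostridium septicum.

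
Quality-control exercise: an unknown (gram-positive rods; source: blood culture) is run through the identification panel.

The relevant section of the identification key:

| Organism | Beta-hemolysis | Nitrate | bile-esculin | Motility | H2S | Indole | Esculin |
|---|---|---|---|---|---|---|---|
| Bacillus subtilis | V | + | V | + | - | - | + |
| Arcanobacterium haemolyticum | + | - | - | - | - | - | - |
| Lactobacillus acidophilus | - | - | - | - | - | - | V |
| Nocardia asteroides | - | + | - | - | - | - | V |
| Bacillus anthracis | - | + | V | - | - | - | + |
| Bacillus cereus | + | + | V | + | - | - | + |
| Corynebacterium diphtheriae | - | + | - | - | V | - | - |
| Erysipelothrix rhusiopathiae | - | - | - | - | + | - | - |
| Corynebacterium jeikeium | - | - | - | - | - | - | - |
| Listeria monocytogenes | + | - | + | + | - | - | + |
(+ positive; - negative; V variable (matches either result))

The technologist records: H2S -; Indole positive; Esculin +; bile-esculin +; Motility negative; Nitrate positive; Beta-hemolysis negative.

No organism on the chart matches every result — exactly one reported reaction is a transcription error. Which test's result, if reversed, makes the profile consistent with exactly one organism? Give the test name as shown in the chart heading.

As reported, no row in the chart matches all 7 reactions.
Reversing bile-esculin → still no organism matches.
Reversing Esculin → still no organism matches.
Reversing Nitrate → still no organism matches.
Reversing Indole (to -) → unique match: Bacillus anthracis.
Reversing H2S → still no organism matches.
Reversing Beta-hemolysis → still no organism matches.
Reversing Motility → still no organism matches.

Indole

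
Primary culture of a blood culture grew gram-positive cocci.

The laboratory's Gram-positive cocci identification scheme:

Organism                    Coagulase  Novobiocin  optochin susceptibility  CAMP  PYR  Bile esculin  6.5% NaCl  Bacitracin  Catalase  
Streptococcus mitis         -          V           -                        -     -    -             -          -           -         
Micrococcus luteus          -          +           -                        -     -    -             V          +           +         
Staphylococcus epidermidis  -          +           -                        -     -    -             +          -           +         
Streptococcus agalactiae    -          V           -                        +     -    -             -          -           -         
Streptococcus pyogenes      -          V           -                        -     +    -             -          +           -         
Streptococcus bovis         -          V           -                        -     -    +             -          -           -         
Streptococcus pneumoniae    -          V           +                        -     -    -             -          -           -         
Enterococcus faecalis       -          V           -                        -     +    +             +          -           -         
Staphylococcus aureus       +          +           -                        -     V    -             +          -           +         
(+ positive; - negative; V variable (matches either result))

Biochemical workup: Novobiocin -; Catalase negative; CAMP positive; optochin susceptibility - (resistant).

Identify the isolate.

Streptococcus agalactiae

Novobiocin -: excludes Micrococcus luteus, Staphylococcus epidermidis, Staphylococcus aureus — 6 left.
Catalase -: all 6 remaining candidates are consistent.
CAMP +: excludes 5 organisms — 1 left.
optochin susceptibility -: the one remaining candidate is consistent.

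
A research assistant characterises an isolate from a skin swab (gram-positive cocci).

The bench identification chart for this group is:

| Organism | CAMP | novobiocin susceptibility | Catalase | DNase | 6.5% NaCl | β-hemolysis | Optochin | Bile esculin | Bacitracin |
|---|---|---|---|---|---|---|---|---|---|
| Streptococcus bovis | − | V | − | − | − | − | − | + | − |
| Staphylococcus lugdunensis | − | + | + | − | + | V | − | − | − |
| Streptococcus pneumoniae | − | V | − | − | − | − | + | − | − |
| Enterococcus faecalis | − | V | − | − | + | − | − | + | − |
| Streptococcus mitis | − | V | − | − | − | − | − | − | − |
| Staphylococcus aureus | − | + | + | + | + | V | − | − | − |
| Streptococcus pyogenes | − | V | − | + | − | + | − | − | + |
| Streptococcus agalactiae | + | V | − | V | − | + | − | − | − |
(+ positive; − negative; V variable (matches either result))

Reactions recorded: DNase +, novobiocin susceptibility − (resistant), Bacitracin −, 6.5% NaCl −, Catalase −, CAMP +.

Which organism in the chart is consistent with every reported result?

Catalase −: excludes Staphylococcus lugdunensis, Staphylococcus aureus — 6 left.
6.5% NaCl −: excludes Enterococcus faecalis — 5 left.
CAMP +: excludes Streptococcus bovis, Streptococcus pneumoniae, Streptococcus mitis, Streptococcus pyogenes — 1 left.
Bacitracin −: the one remaining candidate is consistent.
DNase +: the one remaining candidate is consistent.
novobiocin susceptibility −: the one remaining candidate is consistent.

Streptococcus agalactiae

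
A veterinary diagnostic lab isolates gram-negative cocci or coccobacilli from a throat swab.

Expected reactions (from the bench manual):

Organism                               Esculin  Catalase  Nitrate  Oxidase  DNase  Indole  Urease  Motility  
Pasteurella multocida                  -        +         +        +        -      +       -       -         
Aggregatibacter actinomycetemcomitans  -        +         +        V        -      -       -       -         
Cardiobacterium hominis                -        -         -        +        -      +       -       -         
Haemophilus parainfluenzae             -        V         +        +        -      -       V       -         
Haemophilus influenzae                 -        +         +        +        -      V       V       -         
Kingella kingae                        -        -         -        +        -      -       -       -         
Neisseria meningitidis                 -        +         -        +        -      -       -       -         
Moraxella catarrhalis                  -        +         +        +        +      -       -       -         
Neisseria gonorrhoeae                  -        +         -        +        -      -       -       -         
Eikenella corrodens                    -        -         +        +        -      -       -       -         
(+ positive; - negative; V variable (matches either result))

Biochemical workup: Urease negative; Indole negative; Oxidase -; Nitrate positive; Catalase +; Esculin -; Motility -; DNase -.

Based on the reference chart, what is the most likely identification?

Urease -: all 10 remaining candidates are consistent.
Catalase +: excludes Cardiobacterium hominis, Kingella kingae, Eikenella corrodens — 7 left.
Motility -: all 7 remaining candidates are consistent.
DNase -: excludes Moraxella catarrhalis — 6 left.
Indole -: excludes Pasteurella multocida — 5 left.
Oxidase -: excludes Haemophilus parainfluenzae, Haemophilus influenzae, Neisseria meningitidis, Neisseria gonorrhoeae — 1 left.
Nitrate +: the one remaining candidate is consistent.
Esculin -: the one remaining candidate is consistent.

Aggregatibacter actinomycetemcomitans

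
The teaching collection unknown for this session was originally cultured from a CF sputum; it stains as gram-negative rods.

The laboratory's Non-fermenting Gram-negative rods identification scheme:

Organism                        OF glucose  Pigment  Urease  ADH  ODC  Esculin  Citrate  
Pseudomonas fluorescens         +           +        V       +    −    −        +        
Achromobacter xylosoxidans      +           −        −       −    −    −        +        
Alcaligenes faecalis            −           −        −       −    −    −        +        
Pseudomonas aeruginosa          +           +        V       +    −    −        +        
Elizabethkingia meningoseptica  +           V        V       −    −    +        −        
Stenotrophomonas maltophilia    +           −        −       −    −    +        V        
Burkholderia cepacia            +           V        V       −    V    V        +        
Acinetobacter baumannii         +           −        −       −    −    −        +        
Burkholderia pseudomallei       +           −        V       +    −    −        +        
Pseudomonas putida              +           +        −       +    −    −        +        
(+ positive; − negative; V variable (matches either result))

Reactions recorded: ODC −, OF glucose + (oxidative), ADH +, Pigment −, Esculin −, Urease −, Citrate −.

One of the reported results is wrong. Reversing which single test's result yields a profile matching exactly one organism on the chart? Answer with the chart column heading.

Citrate

As reported, no row in the chart matches all 7 reactions.
Reversing OF glucose → still no organism matches.
Reversing Urease → still no organism matches.
Reversing Citrate (to +) → unique match: Burkholderia pseudomallei.
Reversing ADH → still no organism matches.
Reversing Esculin → still no organism matches.
Reversing ODC → still no organism matches.
Reversing Pigment → still no organism matches.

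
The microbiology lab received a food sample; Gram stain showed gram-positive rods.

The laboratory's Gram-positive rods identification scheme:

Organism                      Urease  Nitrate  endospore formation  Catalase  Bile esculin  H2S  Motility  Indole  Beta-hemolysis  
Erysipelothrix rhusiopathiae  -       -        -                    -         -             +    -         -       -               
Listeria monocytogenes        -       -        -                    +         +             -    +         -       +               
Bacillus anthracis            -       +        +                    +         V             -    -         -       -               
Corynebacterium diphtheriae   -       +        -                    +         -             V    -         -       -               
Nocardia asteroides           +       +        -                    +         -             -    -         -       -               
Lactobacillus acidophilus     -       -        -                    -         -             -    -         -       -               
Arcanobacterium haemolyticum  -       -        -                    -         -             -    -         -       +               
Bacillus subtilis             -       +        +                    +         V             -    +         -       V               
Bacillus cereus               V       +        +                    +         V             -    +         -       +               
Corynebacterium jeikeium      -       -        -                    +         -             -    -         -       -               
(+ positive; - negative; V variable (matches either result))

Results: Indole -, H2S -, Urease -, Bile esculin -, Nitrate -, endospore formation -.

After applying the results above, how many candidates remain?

3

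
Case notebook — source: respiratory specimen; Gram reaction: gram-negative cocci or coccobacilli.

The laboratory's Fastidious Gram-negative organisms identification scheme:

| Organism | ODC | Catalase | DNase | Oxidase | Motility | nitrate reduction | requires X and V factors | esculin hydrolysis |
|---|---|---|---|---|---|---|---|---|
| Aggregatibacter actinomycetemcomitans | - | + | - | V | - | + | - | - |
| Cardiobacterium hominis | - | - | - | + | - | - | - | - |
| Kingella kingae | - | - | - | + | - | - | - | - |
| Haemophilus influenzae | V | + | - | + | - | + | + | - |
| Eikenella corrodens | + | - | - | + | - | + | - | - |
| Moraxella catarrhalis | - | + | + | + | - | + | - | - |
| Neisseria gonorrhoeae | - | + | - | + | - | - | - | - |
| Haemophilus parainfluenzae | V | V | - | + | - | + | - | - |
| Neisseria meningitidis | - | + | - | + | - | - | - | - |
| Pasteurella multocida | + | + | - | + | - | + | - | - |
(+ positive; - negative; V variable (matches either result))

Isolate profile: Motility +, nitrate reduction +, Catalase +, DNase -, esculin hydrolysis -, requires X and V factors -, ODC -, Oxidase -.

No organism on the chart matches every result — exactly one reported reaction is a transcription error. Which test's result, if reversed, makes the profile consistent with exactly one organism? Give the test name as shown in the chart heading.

Motility

As reported, no row in the chart matches all 8 reactions.
Reversing Motility (to -) → unique match: Aggregatibacter actinomycetemcomitans.
Reversing nitrate reduction → still no organism matches.
Reversing Oxidase → still no organism matches.
Reversing requires X and V factors → still no organism matches.
Reversing ODC → still no organism matches.
Reversing Catalase → still no organism matches.
Reversing DNase → still no organism matches.
Reversing esculin hydrolysis → still no organism matches.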